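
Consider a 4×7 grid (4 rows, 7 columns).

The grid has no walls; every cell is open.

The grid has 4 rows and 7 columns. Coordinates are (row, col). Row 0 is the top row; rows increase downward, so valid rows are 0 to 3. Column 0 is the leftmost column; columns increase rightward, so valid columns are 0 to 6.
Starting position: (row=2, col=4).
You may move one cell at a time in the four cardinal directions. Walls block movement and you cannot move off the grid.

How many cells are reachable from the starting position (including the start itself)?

BFS flood-fill from (row=2, col=4):
  Distance 0: (row=2, col=4)
  Distance 1: (row=1, col=4), (row=2, col=3), (row=2, col=5), (row=3, col=4)
  Distance 2: (row=0, col=4), (row=1, col=3), (row=1, col=5), (row=2, col=2), (row=2, col=6), (row=3, col=3), (row=3, col=5)
  Distance 3: (row=0, col=3), (row=0, col=5), (row=1, col=2), (row=1, col=6), (row=2, col=1), (row=3, col=2), (row=3, col=6)
  Distance 4: (row=0, col=2), (row=0, col=6), (row=1, col=1), (row=2, col=0), (row=3, col=1)
  Distance 5: (row=0, col=1), (row=1, col=0), (row=3, col=0)
  Distance 6: (row=0, col=0)
Total reachable: 28 (grid has 28 open cells total)

Answer: Reachable cells: 28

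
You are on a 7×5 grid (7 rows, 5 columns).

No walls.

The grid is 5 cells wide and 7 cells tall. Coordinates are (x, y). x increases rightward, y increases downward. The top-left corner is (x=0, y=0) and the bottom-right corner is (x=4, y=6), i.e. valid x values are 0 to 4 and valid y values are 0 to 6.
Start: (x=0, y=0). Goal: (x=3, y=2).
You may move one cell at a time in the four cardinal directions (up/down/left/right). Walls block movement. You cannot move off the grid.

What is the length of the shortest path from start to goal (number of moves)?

Answer: Shortest path length: 5

Derivation:
BFS from (x=0, y=0) until reaching (x=3, y=2):
  Distance 0: (x=0, y=0)
  Distance 1: (x=1, y=0), (x=0, y=1)
  Distance 2: (x=2, y=0), (x=1, y=1), (x=0, y=2)
  Distance 3: (x=3, y=0), (x=2, y=1), (x=1, y=2), (x=0, y=3)
  Distance 4: (x=4, y=0), (x=3, y=1), (x=2, y=2), (x=1, y=3), (x=0, y=4)
  Distance 5: (x=4, y=1), (x=3, y=2), (x=2, y=3), (x=1, y=4), (x=0, y=5)  <- goal reached here
One shortest path (5 moves): (x=0, y=0) -> (x=1, y=0) -> (x=2, y=0) -> (x=3, y=0) -> (x=3, y=1) -> (x=3, y=2)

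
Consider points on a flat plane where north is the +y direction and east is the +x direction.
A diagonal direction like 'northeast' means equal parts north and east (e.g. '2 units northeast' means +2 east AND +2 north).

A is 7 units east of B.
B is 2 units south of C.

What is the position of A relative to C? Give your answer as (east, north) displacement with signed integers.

Answer: A is at (east=7, north=-2) relative to C.

Derivation:
Place C at the origin (east=0, north=0).
  B is 2 units south of C: delta (east=+0, north=-2); B at (east=0, north=-2).
  A is 7 units east of B: delta (east=+7, north=+0); A at (east=7, north=-2).
Therefore A relative to C: (east=7, north=-2).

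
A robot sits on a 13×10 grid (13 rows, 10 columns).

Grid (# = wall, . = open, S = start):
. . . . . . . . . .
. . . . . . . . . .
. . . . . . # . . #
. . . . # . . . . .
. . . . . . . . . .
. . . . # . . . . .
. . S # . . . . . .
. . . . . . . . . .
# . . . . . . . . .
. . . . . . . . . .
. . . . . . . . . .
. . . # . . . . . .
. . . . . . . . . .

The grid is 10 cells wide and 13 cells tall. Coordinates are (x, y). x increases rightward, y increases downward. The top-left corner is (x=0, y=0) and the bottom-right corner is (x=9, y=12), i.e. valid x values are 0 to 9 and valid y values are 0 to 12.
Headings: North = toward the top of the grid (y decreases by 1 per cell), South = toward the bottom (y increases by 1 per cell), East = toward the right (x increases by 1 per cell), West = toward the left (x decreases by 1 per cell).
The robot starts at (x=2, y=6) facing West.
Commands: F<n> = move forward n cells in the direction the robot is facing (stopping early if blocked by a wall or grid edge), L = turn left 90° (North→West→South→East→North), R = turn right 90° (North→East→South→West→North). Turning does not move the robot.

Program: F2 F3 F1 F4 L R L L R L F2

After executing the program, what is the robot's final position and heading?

Start: (x=2, y=6), facing West
  F2: move forward 2, now at (x=0, y=6)
  F3: move forward 0/3 (blocked), now at (x=0, y=6)
  F1: move forward 0/1 (blocked), now at (x=0, y=6)
  F4: move forward 0/4 (blocked), now at (x=0, y=6)
  L: turn left, now facing South
  R: turn right, now facing West
  L: turn left, now facing South
  L: turn left, now facing East
  R: turn right, now facing South
  L: turn left, now facing East
  F2: move forward 2, now at (x=2, y=6)
Final: (x=2, y=6), facing East

Answer: Final position: (x=2, y=6), facing East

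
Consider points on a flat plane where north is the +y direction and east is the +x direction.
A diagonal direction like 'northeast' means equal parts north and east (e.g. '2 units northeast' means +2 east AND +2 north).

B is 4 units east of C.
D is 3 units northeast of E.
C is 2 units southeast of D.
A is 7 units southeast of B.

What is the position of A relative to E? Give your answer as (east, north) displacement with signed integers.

Answer: A is at (east=16, north=-6) relative to E.

Derivation:
Place E at the origin (east=0, north=0).
  D is 3 units northeast of E: delta (east=+3, north=+3); D at (east=3, north=3).
  C is 2 units southeast of D: delta (east=+2, north=-2); C at (east=5, north=1).
  B is 4 units east of C: delta (east=+4, north=+0); B at (east=9, north=1).
  A is 7 units southeast of B: delta (east=+7, north=-7); A at (east=16, north=-6).
Therefore A relative to E: (east=16, north=-6).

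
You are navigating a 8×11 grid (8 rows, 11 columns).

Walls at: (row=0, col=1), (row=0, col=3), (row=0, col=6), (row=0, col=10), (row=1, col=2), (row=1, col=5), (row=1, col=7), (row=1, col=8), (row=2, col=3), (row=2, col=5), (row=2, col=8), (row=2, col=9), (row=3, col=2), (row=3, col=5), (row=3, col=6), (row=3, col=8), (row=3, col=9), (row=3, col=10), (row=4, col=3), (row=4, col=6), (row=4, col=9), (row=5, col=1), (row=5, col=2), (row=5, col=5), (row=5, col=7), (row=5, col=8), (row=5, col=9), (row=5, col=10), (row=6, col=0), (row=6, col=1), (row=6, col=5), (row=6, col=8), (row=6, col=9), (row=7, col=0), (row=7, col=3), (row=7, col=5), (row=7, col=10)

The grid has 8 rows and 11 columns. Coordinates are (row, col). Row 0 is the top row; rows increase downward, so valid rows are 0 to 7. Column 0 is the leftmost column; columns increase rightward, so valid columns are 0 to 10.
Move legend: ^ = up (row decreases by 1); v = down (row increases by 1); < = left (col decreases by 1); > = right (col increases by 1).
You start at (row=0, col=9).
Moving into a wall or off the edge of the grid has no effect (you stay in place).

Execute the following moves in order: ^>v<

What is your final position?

Start: (row=0, col=9)
  ^ (up): blocked, stay at (row=0, col=9)
  > (right): blocked, stay at (row=0, col=9)
  v (down): (row=0, col=9) -> (row=1, col=9)
  < (left): blocked, stay at (row=1, col=9)
Final: (row=1, col=9)

Answer: Final position: (row=1, col=9)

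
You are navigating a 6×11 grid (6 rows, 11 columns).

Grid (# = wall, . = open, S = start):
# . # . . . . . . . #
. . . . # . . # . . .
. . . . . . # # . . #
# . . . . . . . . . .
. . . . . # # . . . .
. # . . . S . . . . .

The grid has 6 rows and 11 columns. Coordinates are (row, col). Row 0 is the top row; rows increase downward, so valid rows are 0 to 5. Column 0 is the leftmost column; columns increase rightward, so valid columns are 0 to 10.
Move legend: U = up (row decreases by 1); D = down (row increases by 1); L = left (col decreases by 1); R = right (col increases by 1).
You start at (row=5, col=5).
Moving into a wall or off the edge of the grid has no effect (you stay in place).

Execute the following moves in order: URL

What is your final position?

Start: (row=5, col=5)
  U (up): blocked, stay at (row=5, col=5)
  R (right): (row=5, col=5) -> (row=5, col=6)
  L (left): (row=5, col=6) -> (row=5, col=5)
Final: (row=5, col=5)

Answer: Final position: (row=5, col=5)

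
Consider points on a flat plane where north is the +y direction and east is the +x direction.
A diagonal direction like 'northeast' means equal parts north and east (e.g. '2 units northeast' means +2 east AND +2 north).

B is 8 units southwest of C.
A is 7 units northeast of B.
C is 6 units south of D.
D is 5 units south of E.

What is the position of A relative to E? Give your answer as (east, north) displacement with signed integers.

Place E at the origin (east=0, north=0).
  D is 5 units south of E: delta (east=+0, north=-5); D at (east=0, north=-5).
  C is 6 units south of D: delta (east=+0, north=-6); C at (east=0, north=-11).
  B is 8 units southwest of C: delta (east=-8, north=-8); B at (east=-8, north=-19).
  A is 7 units northeast of B: delta (east=+7, north=+7); A at (east=-1, north=-12).
Therefore A relative to E: (east=-1, north=-12).

Answer: A is at (east=-1, north=-12) relative to E.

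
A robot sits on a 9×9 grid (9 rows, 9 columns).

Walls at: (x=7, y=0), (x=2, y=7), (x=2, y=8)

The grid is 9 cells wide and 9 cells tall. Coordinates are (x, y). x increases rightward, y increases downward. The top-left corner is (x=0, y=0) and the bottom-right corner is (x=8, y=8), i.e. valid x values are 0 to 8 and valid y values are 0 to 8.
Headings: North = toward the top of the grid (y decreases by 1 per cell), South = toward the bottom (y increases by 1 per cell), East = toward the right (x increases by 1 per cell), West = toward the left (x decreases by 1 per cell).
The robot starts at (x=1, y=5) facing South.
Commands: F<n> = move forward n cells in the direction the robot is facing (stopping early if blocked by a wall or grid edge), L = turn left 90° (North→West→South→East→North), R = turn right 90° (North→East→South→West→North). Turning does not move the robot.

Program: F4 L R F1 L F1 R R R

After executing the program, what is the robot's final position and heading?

Start: (x=1, y=5), facing South
  F4: move forward 3/4 (blocked), now at (x=1, y=8)
  L: turn left, now facing East
  R: turn right, now facing South
  F1: move forward 0/1 (blocked), now at (x=1, y=8)
  L: turn left, now facing East
  F1: move forward 0/1 (blocked), now at (x=1, y=8)
  R: turn right, now facing South
  R: turn right, now facing West
  R: turn right, now facing North
Final: (x=1, y=8), facing North

Answer: Final position: (x=1, y=8), facing North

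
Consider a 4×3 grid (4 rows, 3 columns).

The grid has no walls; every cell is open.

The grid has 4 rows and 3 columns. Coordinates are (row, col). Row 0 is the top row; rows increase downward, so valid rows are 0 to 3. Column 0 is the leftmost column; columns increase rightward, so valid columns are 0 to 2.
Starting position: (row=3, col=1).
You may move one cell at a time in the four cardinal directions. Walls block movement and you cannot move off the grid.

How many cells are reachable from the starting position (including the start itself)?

Answer: Reachable cells: 12

Derivation:
BFS flood-fill from (row=3, col=1):
  Distance 0: (row=3, col=1)
  Distance 1: (row=2, col=1), (row=3, col=0), (row=3, col=2)
  Distance 2: (row=1, col=1), (row=2, col=0), (row=2, col=2)
  Distance 3: (row=0, col=1), (row=1, col=0), (row=1, col=2)
  Distance 4: (row=0, col=0), (row=0, col=2)
Total reachable: 12 (grid has 12 open cells total)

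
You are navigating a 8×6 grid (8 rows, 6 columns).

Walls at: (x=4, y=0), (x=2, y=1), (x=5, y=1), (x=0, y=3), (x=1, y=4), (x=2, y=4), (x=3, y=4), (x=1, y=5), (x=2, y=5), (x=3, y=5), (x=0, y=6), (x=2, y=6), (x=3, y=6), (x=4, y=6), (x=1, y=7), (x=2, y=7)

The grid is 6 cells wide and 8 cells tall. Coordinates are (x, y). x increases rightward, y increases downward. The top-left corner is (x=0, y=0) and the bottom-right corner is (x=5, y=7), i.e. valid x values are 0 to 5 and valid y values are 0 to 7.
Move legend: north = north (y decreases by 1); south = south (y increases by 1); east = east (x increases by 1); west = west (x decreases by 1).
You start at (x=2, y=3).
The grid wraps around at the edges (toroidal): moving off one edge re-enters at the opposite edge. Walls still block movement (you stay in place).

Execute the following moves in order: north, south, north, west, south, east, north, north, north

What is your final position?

Start: (x=2, y=3)
  north (north): (x=2, y=3) -> (x=2, y=2)
  south (south): (x=2, y=2) -> (x=2, y=3)
  north (north): (x=2, y=3) -> (x=2, y=2)
  west (west): (x=2, y=2) -> (x=1, y=2)
  south (south): (x=1, y=2) -> (x=1, y=3)
  east (east): (x=1, y=3) -> (x=2, y=3)
  north (north): (x=2, y=3) -> (x=2, y=2)
  north (north): blocked, stay at (x=2, y=2)
  north (north): blocked, stay at (x=2, y=2)
Final: (x=2, y=2)

Answer: Final position: (x=2, y=2)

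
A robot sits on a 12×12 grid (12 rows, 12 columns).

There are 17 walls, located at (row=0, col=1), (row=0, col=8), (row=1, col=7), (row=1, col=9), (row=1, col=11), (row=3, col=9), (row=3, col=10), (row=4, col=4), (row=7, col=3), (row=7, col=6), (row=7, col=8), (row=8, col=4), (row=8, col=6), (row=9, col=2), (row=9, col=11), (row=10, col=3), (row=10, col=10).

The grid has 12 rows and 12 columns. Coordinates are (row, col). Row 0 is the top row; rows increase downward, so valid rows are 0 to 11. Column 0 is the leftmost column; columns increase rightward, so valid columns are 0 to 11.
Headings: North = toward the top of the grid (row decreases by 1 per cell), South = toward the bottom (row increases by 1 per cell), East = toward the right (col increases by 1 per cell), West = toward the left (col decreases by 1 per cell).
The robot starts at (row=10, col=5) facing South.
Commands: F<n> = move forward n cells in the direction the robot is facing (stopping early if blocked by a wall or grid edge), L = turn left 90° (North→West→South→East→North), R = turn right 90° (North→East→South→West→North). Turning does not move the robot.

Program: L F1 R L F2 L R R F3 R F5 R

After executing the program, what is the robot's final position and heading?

Start: (row=10, col=5), facing South
  L: turn left, now facing East
  F1: move forward 1, now at (row=10, col=6)
  R: turn right, now facing South
  L: turn left, now facing East
  F2: move forward 2, now at (row=10, col=8)
  L: turn left, now facing North
  R: turn right, now facing East
  R: turn right, now facing South
  F3: move forward 1/3 (blocked), now at (row=11, col=8)
  R: turn right, now facing West
  F5: move forward 5, now at (row=11, col=3)
  R: turn right, now facing North
Final: (row=11, col=3), facing North

Answer: Final position: (row=11, col=3), facing North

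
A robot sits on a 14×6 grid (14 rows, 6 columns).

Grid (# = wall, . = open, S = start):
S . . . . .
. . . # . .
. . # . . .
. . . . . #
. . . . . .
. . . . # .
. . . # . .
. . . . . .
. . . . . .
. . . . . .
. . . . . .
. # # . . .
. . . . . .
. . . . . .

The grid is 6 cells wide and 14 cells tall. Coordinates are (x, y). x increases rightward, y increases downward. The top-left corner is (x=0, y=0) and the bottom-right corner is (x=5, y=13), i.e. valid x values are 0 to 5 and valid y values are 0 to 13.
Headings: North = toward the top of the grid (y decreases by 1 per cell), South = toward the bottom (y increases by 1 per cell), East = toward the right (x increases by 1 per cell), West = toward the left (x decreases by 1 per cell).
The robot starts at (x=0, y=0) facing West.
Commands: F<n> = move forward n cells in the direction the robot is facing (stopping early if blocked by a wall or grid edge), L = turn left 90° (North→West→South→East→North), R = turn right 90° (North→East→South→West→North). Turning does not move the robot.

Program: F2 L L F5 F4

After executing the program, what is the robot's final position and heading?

Answer: Final position: (x=5, y=0), facing East

Derivation:
Start: (x=0, y=0), facing West
  F2: move forward 0/2 (blocked), now at (x=0, y=0)
  L: turn left, now facing South
  L: turn left, now facing East
  F5: move forward 5, now at (x=5, y=0)
  F4: move forward 0/4 (blocked), now at (x=5, y=0)
Final: (x=5, y=0), facing East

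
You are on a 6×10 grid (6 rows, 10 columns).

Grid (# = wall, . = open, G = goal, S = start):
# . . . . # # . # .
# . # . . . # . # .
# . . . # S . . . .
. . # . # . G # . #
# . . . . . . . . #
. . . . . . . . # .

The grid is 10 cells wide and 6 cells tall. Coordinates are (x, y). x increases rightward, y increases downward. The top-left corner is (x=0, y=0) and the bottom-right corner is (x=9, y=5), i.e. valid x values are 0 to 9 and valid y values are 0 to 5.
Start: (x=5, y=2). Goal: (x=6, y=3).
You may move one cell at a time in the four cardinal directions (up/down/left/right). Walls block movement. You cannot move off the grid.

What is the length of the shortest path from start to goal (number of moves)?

BFS from (x=5, y=2) until reaching (x=6, y=3):
  Distance 0: (x=5, y=2)
  Distance 1: (x=5, y=1), (x=6, y=2), (x=5, y=3)
  Distance 2: (x=4, y=1), (x=7, y=2), (x=6, y=3), (x=5, y=4)  <- goal reached here
One shortest path (2 moves): (x=5, y=2) -> (x=6, y=2) -> (x=6, y=3)

Answer: Shortest path length: 2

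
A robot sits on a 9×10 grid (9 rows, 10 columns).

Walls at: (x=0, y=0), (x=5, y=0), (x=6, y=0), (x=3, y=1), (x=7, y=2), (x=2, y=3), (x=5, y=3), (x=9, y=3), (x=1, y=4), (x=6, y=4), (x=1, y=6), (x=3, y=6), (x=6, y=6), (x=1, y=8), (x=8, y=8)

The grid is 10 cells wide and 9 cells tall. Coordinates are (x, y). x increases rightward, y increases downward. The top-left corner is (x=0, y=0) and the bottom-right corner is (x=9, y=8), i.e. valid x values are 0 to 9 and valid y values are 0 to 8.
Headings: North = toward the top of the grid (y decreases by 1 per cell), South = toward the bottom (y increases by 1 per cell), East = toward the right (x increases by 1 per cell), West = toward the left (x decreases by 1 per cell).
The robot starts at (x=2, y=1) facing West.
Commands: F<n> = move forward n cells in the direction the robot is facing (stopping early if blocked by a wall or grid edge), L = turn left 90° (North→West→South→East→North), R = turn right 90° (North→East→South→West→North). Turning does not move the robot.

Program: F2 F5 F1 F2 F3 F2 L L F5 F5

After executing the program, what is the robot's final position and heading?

Answer: Final position: (x=2, y=1), facing East

Derivation:
Start: (x=2, y=1), facing West
  F2: move forward 2, now at (x=0, y=1)
  F5: move forward 0/5 (blocked), now at (x=0, y=1)
  F1: move forward 0/1 (blocked), now at (x=0, y=1)
  F2: move forward 0/2 (blocked), now at (x=0, y=1)
  F3: move forward 0/3 (blocked), now at (x=0, y=1)
  F2: move forward 0/2 (blocked), now at (x=0, y=1)
  L: turn left, now facing South
  L: turn left, now facing East
  F5: move forward 2/5 (blocked), now at (x=2, y=1)
  F5: move forward 0/5 (blocked), now at (x=2, y=1)
Final: (x=2, y=1), facing East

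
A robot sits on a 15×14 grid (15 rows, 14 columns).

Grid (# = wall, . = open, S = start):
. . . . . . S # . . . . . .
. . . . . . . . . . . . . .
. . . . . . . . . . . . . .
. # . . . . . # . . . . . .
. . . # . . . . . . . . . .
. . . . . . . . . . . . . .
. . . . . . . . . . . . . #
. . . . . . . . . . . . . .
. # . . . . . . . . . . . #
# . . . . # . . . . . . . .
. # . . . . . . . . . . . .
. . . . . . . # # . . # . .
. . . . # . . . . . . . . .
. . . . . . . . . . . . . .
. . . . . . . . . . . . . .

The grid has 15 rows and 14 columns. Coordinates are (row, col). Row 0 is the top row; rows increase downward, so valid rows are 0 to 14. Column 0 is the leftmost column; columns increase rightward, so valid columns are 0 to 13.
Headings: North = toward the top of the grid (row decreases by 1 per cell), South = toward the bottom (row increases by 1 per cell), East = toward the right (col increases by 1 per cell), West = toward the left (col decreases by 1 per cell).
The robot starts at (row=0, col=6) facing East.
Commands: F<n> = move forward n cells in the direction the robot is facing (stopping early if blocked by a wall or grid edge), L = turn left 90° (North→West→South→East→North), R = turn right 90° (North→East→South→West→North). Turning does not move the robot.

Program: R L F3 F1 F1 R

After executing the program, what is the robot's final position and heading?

Answer: Final position: (row=0, col=6), facing South

Derivation:
Start: (row=0, col=6), facing East
  R: turn right, now facing South
  L: turn left, now facing East
  F3: move forward 0/3 (blocked), now at (row=0, col=6)
  F1: move forward 0/1 (blocked), now at (row=0, col=6)
  F1: move forward 0/1 (blocked), now at (row=0, col=6)
  R: turn right, now facing South
Final: (row=0, col=6), facing South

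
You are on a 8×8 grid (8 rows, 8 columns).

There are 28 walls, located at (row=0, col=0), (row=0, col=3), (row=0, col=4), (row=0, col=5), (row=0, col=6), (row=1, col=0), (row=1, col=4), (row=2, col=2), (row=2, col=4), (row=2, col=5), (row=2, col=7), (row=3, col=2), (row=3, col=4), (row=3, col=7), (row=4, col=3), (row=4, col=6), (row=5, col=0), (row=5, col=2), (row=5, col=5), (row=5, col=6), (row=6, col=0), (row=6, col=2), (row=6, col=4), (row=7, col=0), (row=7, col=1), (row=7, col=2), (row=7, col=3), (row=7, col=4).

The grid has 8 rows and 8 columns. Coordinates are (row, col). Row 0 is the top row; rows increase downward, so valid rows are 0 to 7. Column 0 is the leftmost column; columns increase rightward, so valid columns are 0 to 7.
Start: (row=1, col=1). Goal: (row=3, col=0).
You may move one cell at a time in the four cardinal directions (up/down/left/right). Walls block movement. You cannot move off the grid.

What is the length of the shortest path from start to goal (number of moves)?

BFS from (row=1, col=1) until reaching (row=3, col=0):
  Distance 0: (row=1, col=1)
  Distance 1: (row=0, col=1), (row=1, col=2), (row=2, col=1)
  Distance 2: (row=0, col=2), (row=1, col=3), (row=2, col=0), (row=3, col=1)
  Distance 3: (row=2, col=3), (row=3, col=0), (row=4, col=1)  <- goal reached here
One shortest path (3 moves): (row=1, col=1) -> (row=2, col=1) -> (row=2, col=0) -> (row=3, col=0)

Answer: Shortest path length: 3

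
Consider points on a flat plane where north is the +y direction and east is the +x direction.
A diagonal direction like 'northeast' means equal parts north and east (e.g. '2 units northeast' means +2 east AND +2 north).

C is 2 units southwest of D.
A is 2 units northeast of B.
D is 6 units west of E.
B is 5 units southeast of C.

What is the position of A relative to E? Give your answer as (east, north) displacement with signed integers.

Place E at the origin (east=0, north=0).
  D is 6 units west of E: delta (east=-6, north=+0); D at (east=-6, north=0).
  C is 2 units southwest of D: delta (east=-2, north=-2); C at (east=-8, north=-2).
  B is 5 units southeast of C: delta (east=+5, north=-5); B at (east=-3, north=-7).
  A is 2 units northeast of B: delta (east=+2, north=+2); A at (east=-1, north=-5).
Therefore A relative to E: (east=-1, north=-5).

Answer: A is at (east=-1, north=-5) relative to E.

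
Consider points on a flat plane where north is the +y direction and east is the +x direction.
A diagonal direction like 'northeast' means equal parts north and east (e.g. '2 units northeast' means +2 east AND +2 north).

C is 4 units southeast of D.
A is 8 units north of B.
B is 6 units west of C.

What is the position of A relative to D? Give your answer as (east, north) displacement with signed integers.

Answer: A is at (east=-2, north=4) relative to D.

Derivation:
Place D at the origin (east=0, north=0).
  C is 4 units southeast of D: delta (east=+4, north=-4); C at (east=4, north=-4).
  B is 6 units west of C: delta (east=-6, north=+0); B at (east=-2, north=-4).
  A is 8 units north of B: delta (east=+0, north=+8); A at (east=-2, north=4).
Therefore A relative to D: (east=-2, north=4).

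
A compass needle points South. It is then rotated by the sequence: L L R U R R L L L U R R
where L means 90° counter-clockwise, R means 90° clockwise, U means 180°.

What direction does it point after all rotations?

Answer: Final heading: South

Derivation:
Start: South
  L (left (90° counter-clockwise)) -> East
  L (left (90° counter-clockwise)) -> North
  R (right (90° clockwise)) -> East
  U (U-turn (180°)) -> West
  R (right (90° clockwise)) -> North
  R (right (90° clockwise)) -> East
  L (left (90° counter-clockwise)) -> North
  L (left (90° counter-clockwise)) -> West
  L (left (90° counter-clockwise)) -> South
  U (U-turn (180°)) -> North
  R (right (90° clockwise)) -> East
  R (right (90° clockwise)) -> South
Final: South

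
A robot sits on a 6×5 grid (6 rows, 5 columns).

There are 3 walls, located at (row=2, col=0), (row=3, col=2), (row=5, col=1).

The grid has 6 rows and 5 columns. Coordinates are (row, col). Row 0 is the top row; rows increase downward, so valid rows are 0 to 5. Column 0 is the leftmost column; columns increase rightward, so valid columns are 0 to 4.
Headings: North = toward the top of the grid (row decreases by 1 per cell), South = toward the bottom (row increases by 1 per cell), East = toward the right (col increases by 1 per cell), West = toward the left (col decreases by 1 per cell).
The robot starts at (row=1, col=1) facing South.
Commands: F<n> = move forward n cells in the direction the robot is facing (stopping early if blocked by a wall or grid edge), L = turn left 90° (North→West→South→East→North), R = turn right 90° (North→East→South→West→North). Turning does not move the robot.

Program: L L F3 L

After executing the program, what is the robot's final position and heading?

Answer: Final position: (row=0, col=1), facing West

Derivation:
Start: (row=1, col=1), facing South
  L: turn left, now facing East
  L: turn left, now facing North
  F3: move forward 1/3 (blocked), now at (row=0, col=1)
  L: turn left, now facing West
Final: (row=0, col=1), facing West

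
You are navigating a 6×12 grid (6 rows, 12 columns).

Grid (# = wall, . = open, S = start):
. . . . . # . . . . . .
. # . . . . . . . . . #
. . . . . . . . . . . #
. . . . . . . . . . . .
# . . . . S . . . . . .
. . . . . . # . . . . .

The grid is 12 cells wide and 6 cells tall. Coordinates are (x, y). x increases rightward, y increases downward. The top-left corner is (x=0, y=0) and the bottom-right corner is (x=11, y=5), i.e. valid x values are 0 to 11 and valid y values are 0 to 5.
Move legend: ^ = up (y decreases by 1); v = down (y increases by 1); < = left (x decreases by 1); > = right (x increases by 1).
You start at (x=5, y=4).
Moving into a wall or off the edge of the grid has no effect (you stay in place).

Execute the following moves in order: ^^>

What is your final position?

Answer: Final position: (x=6, y=2)

Derivation:
Start: (x=5, y=4)
  ^ (up): (x=5, y=4) -> (x=5, y=3)
  ^ (up): (x=5, y=3) -> (x=5, y=2)
  > (right): (x=5, y=2) -> (x=6, y=2)
Final: (x=6, y=2)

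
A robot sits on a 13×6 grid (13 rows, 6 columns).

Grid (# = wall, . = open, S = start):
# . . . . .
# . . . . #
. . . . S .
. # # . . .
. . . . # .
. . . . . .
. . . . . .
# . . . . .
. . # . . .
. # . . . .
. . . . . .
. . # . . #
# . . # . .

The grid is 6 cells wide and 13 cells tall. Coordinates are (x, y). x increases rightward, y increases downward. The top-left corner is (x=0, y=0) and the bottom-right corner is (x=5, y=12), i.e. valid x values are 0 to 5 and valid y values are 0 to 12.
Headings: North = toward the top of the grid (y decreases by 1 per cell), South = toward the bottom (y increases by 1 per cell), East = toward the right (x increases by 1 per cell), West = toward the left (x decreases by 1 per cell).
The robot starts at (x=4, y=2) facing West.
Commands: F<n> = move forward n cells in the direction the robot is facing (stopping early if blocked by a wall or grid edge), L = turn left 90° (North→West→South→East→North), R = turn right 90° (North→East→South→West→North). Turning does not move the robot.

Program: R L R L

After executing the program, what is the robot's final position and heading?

Answer: Final position: (x=4, y=2), facing West

Derivation:
Start: (x=4, y=2), facing West
  R: turn right, now facing North
  L: turn left, now facing West
  R: turn right, now facing North
  L: turn left, now facing West
Final: (x=4, y=2), facing West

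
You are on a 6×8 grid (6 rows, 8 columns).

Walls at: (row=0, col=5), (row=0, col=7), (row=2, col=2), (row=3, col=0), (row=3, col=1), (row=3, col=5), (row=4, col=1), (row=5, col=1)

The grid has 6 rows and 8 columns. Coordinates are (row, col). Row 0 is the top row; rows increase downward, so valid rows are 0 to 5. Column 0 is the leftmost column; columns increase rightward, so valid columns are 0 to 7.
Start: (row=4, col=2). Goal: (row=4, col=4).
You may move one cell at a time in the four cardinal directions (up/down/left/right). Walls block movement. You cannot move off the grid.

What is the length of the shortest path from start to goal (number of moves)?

Answer: Shortest path length: 2

Derivation:
BFS from (row=4, col=2) until reaching (row=4, col=4):
  Distance 0: (row=4, col=2)
  Distance 1: (row=3, col=2), (row=4, col=3), (row=5, col=2)
  Distance 2: (row=3, col=3), (row=4, col=4), (row=5, col=3)  <- goal reached here
One shortest path (2 moves): (row=4, col=2) -> (row=4, col=3) -> (row=4, col=4)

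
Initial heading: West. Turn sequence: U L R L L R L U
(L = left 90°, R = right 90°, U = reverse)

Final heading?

Answer: Final heading: East

Derivation:
Start: West
  U (U-turn (180°)) -> East
  L (left (90° counter-clockwise)) -> North
  R (right (90° clockwise)) -> East
  L (left (90° counter-clockwise)) -> North
  L (left (90° counter-clockwise)) -> West
  R (right (90° clockwise)) -> North
  L (left (90° counter-clockwise)) -> West
  U (U-turn (180°)) -> East
Final: East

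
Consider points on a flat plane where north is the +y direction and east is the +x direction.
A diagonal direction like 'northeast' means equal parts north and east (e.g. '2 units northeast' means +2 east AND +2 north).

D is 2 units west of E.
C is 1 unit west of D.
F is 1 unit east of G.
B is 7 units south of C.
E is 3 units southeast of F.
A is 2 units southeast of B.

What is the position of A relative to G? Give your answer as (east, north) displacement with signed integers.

Place G at the origin (east=0, north=0).
  F is 1 unit east of G: delta (east=+1, north=+0); F at (east=1, north=0).
  E is 3 units southeast of F: delta (east=+3, north=-3); E at (east=4, north=-3).
  D is 2 units west of E: delta (east=-2, north=+0); D at (east=2, north=-3).
  C is 1 unit west of D: delta (east=-1, north=+0); C at (east=1, north=-3).
  B is 7 units south of C: delta (east=+0, north=-7); B at (east=1, north=-10).
  A is 2 units southeast of B: delta (east=+2, north=-2); A at (east=3, north=-12).
Therefore A relative to G: (east=3, north=-12).

Answer: A is at (east=3, north=-12) relative to G.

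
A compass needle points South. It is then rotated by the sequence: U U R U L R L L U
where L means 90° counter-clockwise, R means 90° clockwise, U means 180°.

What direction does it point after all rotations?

Start: South
  U (U-turn (180°)) -> North
  U (U-turn (180°)) -> South
  R (right (90° clockwise)) -> West
  U (U-turn (180°)) -> East
  L (left (90° counter-clockwise)) -> North
  R (right (90° clockwise)) -> East
  L (left (90° counter-clockwise)) -> North
  L (left (90° counter-clockwise)) -> West
  U (U-turn (180°)) -> East
Final: East

Answer: Final heading: East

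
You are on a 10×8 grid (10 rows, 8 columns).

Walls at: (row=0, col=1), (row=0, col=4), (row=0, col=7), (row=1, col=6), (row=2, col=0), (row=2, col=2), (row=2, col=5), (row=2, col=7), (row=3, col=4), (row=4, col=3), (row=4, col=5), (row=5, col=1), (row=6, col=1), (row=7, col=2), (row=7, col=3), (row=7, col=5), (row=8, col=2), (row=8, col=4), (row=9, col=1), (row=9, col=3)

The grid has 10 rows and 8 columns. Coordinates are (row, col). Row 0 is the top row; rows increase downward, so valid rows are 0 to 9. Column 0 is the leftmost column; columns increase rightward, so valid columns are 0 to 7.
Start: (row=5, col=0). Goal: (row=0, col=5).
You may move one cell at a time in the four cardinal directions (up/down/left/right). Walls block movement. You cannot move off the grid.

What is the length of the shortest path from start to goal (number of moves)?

BFS from (row=5, col=0) until reaching (row=0, col=5):
  Distance 0: (row=5, col=0)
  Distance 1: (row=4, col=0), (row=6, col=0)
  Distance 2: (row=3, col=0), (row=4, col=1), (row=7, col=0)
  Distance 3: (row=3, col=1), (row=4, col=2), (row=7, col=1), (row=8, col=0)
  Distance 4: (row=2, col=1), (row=3, col=2), (row=5, col=2), (row=8, col=1), (row=9, col=0)
  Distance 5: (row=1, col=1), (row=3, col=3), (row=5, col=3), (row=6, col=2)
  Distance 6: (row=1, col=0), (row=1, col=2), (row=2, col=3), (row=5, col=4), (row=6, col=3)
  Distance 7: (row=0, col=0), (row=0, col=2), (row=1, col=3), (row=2, col=4), (row=4, col=4), (row=5, col=5), (row=6, col=4)
  Distance 8: (row=0, col=3), (row=1, col=4), (row=5, col=6), (row=6, col=5), (row=7, col=4)
  Distance 9: (row=1, col=5), (row=4, col=6), (row=5, col=7), (row=6, col=6)
  Distance 10: (row=0, col=5), (row=3, col=6), (row=4, col=7), (row=6, col=7), (row=7, col=6)  <- goal reached here
One shortest path (10 moves): (row=5, col=0) -> (row=4, col=0) -> (row=4, col=1) -> (row=4, col=2) -> (row=3, col=2) -> (row=3, col=3) -> (row=2, col=3) -> (row=2, col=4) -> (row=1, col=4) -> (row=1, col=5) -> (row=0, col=5)

Answer: Shortest path length: 10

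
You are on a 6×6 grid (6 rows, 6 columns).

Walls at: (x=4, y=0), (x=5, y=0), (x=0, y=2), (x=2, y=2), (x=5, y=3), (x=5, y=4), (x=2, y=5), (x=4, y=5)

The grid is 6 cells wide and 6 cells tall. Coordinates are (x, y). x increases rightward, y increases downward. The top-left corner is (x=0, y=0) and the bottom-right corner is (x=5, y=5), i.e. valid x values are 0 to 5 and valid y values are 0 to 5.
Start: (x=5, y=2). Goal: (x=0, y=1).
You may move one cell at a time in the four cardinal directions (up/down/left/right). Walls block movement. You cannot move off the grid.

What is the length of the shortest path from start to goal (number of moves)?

BFS from (x=5, y=2) until reaching (x=0, y=1):
  Distance 0: (x=5, y=2)
  Distance 1: (x=5, y=1), (x=4, y=2)
  Distance 2: (x=4, y=1), (x=3, y=2), (x=4, y=3)
  Distance 3: (x=3, y=1), (x=3, y=3), (x=4, y=4)
  Distance 4: (x=3, y=0), (x=2, y=1), (x=2, y=3), (x=3, y=4)
  Distance 5: (x=2, y=0), (x=1, y=1), (x=1, y=3), (x=2, y=4), (x=3, y=5)
  Distance 6: (x=1, y=0), (x=0, y=1), (x=1, y=2), (x=0, y=3), (x=1, y=4)  <- goal reached here
One shortest path (6 moves): (x=5, y=2) -> (x=4, y=2) -> (x=3, y=2) -> (x=3, y=1) -> (x=2, y=1) -> (x=1, y=1) -> (x=0, y=1)

Answer: Shortest path length: 6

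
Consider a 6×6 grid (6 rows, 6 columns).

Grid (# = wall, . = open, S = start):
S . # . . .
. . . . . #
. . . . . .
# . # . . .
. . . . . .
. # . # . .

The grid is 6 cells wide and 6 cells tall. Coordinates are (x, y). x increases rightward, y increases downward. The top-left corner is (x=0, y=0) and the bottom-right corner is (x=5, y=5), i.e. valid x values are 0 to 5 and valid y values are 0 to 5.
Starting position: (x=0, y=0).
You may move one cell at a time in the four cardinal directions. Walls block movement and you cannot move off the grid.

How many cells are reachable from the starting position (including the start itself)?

BFS flood-fill from (x=0, y=0):
  Distance 0: (x=0, y=0)
  Distance 1: (x=1, y=0), (x=0, y=1)
  Distance 2: (x=1, y=1), (x=0, y=2)
  Distance 3: (x=2, y=1), (x=1, y=2)
  Distance 4: (x=3, y=1), (x=2, y=2), (x=1, y=3)
  Distance 5: (x=3, y=0), (x=4, y=1), (x=3, y=2), (x=1, y=4)
  Distance 6: (x=4, y=0), (x=4, y=2), (x=3, y=3), (x=0, y=4), (x=2, y=4)
  Distance 7: (x=5, y=0), (x=5, y=2), (x=4, y=3), (x=3, y=4), (x=0, y=5), (x=2, y=5)
  Distance 8: (x=5, y=3), (x=4, y=4)
  Distance 9: (x=5, y=4), (x=4, y=5)
  Distance 10: (x=5, y=5)
Total reachable: 30 (grid has 30 open cells total)

Answer: Reachable cells: 30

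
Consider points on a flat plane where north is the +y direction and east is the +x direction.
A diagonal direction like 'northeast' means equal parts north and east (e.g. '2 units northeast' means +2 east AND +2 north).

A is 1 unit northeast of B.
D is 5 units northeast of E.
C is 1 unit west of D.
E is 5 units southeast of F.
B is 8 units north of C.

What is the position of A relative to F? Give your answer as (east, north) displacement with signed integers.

Place F at the origin (east=0, north=0).
  E is 5 units southeast of F: delta (east=+5, north=-5); E at (east=5, north=-5).
  D is 5 units northeast of E: delta (east=+5, north=+5); D at (east=10, north=0).
  C is 1 unit west of D: delta (east=-1, north=+0); C at (east=9, north=0).
  B is 8 units north of C: delta (east=+0, north=+8); B at (east=9, north=8).
  A is 1 unit northeast of B: delta (east=+1, north=+1); A at (east=10, north=9).
Therefore A relative to F: (east=10, north=9).

Answer: A is at (east=10, north=9) relative to F.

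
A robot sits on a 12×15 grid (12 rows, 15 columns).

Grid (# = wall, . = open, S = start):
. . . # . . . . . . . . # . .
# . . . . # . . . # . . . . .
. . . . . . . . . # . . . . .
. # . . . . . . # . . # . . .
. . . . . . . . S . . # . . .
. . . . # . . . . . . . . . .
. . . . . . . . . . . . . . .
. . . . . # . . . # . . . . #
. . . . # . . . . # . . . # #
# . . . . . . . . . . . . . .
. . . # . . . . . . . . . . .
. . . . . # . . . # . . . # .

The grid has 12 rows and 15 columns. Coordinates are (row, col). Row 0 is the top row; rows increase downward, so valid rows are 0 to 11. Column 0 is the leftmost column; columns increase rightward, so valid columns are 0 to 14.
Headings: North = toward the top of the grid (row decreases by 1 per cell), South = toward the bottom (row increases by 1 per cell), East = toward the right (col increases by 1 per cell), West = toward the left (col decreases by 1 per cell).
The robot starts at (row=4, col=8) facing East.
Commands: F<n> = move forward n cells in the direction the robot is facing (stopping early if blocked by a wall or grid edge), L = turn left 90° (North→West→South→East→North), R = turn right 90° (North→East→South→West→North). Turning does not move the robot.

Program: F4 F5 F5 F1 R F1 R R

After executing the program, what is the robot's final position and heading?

Start: (row=4, col=8), facing East
  F4: move forward 2/4 (blocked), now at (row=4, col=10)
  F5: move forward 0/5 (blocked), now at (row=4, col=10)
  F5: move forward 0/5 (blocked), now at (row=4, col=10)
  F1: move forward 0/1 (blocked), now at (row=4, col=10)
  R: turn right, now facing South
  F1: move forward 1, now at (row=5, col=10)
  R: turn right, now facing West
  R: turn right, now facing North
Final: (row=5, col=10), facing North

Answer: Final position: (row=5, col=10), facing North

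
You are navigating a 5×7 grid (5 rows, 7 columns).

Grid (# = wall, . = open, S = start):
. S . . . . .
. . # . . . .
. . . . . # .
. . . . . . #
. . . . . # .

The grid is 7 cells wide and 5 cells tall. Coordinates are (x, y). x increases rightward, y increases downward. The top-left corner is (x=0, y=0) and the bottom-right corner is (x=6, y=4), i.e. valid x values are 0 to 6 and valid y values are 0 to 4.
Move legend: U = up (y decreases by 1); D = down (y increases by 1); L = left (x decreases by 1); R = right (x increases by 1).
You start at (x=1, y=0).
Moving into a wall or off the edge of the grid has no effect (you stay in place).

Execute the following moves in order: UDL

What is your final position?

Start: (x=1, y=0)
  U (up): blocked, stay at (x=1, y=0)
  D (down): (x=1, y=0) -> (x=1, y=1)
  L (left): (x=1, y=1) -> (x=0, y=1)
Final: (x=0, y=1)

Answer: Final position: (x=0, y=1)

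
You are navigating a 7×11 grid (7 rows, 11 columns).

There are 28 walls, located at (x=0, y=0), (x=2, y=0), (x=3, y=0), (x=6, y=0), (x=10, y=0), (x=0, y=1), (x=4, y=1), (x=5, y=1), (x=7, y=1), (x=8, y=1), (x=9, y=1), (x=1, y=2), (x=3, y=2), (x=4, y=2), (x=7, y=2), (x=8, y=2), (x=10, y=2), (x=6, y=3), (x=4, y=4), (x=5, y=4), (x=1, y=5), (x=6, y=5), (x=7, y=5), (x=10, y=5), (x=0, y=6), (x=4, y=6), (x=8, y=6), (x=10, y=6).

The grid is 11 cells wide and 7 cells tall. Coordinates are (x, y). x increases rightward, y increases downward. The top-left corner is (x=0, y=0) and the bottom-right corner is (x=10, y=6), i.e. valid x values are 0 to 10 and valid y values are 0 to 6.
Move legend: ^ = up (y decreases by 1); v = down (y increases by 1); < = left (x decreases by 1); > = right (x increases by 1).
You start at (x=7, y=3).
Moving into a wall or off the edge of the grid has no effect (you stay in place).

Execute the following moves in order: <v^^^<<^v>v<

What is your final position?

Start: (x=7, y=3)
  < (left): blocked, stay at (x=7, y=3)
  v (down): (x=7, y=3) -> (x=7, y=4)
  ^ (up): (x=7, y=4) -> (x=7, y=3)
  ^ (up): blocked, stay at (x=7, y=3)
  ^ (up): blocked, stay at (x=7, y=3)
  < (left): blocked, stay at (x=7, y=3)
  < (left): blocked, stay at (x=7, y=3)
  ^ (up): blocked, stay at (x=7, y=3)
  v (down): (x=7, y=3) -> (x=7, y=4)
  > (right): (x=7, y=4) -> (x=8, y=4)
  v (down): (x=8, y=4) -> (x=8, y=5)
  < (left): blocked, stay at (x=8, y=5)
Final: (x=8, y=5)

Answer: Final position: (x=8, y=5)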